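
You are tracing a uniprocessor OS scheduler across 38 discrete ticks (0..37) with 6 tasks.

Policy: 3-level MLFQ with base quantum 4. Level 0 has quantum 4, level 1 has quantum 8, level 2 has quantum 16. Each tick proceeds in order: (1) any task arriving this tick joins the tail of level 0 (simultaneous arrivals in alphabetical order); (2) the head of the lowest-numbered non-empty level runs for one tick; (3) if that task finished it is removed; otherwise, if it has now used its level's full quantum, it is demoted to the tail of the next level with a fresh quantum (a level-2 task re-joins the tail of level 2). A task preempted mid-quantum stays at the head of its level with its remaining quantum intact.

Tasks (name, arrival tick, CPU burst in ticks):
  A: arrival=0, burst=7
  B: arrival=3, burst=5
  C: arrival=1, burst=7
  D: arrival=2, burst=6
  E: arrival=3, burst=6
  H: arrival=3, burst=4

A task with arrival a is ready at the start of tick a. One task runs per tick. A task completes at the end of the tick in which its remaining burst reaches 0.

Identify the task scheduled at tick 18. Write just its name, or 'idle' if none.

running at tick 18 = E

t=0: L0/L1/L2 = A/-/- → run A
t=1: L0/L1/L2 = AC/-/- → run A
t=2: L0/L1/L2 = ACD/-/- → run A
t=3: L0/L1/L2 = ACDBEH/-/- → run A
t=4: L0/L1/L2 = CDBEH/A/- → run C
t=5: L0/L1/L2 = CDBEH/A/- → run C
t=6: L0/L1/L2 = CDBEH/A/- → run C
t=7: L0/L1/L2 = CDBEH/A/- → run C
t=8: L0/L1/L2 = DBEH/AC/- → run D
t=9: L0/L1/L2 = DBEH/AC/- → run D
t=10: L0/L1/L2 = DBEH/AC/- → run D
t=11: L0/L1/L2 = DBEH/AC/- → run D
t=12: L0/L1/L2 = BEH/ACD/- → run B
t=13: L0/L1/L2 = BEH/ACD/- → run B
t=14: L0/L1/L2 = BEH/ACD/- → run B
t=15: L0/L1/L2 = BEH/ACD/- → run B
t=16: L0/L1/L2 = EH/ACDB/- → run E
t=17: L0/L1/L2 = EH/ACDB/- → run E
t=18: L0/L1/L2 = EH/ACDB/- → run E
t=19: L0/L1/L2 = EH/ACDB/- → run E
t=20: L0/L1/L2 = H/ACDBE/- → run H
t=21: L0/L1/L2 = H/ACDBE/- → run H
t=22: L0/L1/L2 = H/ACDBE/- → run H
t=23: L0/L1/L2 = H/ACDBE/- → run H
t=24: L0/L1/L2 = -/ACDBE/- → run A
t=25: L0/L1/L2 = -/ACDBE/- → run A
t=26: L0/L1/L2 = -/ACDBE/- → run A
t=27: L0/L1/L2 = -/CDBE/- → run C
t=28: L0/L1/L2 = -/CDBE/- → run C
t=29: L0/L1/L2 = -/CDBE/- → run C
t=30: L0/L1/L2 = -/DBE/- → run D
t=31: L0/L1/L2 = -/DBE/- → run D
t=32: L0/L1/L2 = -/BE/- → run B
t=33: L0/L1/L2 = -/E/- → run E
t=34: L0/L1/L2 = -/E/- → run E
t=35: (idle)
t=36: (idle)
t=37: (idle)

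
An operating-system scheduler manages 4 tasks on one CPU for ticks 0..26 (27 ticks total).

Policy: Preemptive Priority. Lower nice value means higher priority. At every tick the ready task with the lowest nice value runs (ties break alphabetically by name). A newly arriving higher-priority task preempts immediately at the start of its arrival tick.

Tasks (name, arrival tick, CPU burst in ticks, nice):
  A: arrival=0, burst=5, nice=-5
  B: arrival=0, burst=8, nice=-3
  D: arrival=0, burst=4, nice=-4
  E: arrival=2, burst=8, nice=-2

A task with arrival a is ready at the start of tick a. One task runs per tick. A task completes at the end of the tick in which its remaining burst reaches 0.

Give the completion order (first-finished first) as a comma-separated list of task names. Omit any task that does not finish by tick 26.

completion order = A, D, B, E

t=0: ready={A,B,D} → run A
t=1: ready={A,B,D} → run A
t=2: ready={A,B,D,E} → run A
t=3: ready={A,B,D,E} → run A
t=4: ready={A,B,D,E} → run A
t=5: ready={B,D,E} → run D
t=6: ready={B,D,E} → run D
t=7: ready={B,D,E} → run D
t=8: ready={B,D,E} → run D
t=9: ready={B,E} → run B
t=10: ready={B,E} → run B
t=11: ready={B,E} → run B
t=12: ready={B,E} → run B
t=13: ready={B,E} → run B
t=14: ready={B,E} → run B
t=15: ready={B,E} → run B
t=16: ready={B,E} → run B
t=17: ready={E} → run E
t=18: ready={E} → run E
t=19: ready={E} → run E
t=20: ready={E} → run E
t=21: ready={E} → run E
t=22: ready={E} → run E
t=23: ready={E} → run E
t=24: ready={E} → run E
t=25: (idle)
t=26: (idle)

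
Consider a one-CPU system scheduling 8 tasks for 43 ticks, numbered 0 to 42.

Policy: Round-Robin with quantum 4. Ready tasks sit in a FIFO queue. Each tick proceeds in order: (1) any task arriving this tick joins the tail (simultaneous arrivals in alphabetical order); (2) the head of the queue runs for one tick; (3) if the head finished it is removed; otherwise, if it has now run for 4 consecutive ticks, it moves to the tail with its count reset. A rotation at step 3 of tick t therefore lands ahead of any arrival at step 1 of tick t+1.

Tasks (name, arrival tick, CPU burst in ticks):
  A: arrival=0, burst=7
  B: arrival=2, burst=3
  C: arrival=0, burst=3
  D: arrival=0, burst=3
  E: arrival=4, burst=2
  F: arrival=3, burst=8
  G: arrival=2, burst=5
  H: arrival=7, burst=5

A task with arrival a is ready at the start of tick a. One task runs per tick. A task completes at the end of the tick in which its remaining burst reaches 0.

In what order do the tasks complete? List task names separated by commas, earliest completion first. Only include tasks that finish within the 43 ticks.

completion order = C, D, B, A, E, G, F, H

t=0: queue=[A,C,D] q_used=0 → run A
t=1: queue=[A,C,D] q_used=1 → run A
t=2: queue=[A,C,D,B,G] q_used=2 → run A
t=3: queue=[A,C,D,B,G,F] q_used=3 → run A
t=4: queue=[C,D,B,G,F,A,E] q_used=0 → run C
t=5: queue=[C,D,B,G,F,A,E] q_used=1 → run C
t=6: queue=[C,D,B,G,F,A,E] q_used=2 → run C
t=7: queue=[D,B,G,F,A,E,H] q_used=0 → run D
t=8: queue=[D,B,G,F,A,E,H] q_used=1 → run D
t=9: queue=[D,B,G,F,A,E,H] q_used=2 → run D
t=10: queue=[B,G,F,A,E,H] q_used=0 → run B
t=11: queue=[B,G,F,A,E,H] q_used=1 → run B
t=12: queue=[B,G,F,A,E,H] q_used=2 → run B
t=13: queue=[G,F,A,E,H] q_used=0 → run G
t=14: queue=[G,F,A,E,H] q_used=1 → run G
t=15: queue=[G,F,A,E,H] q_used=2 → run G
t=16: queue=[G,F,A,E,H] q_used=3 → run G
t=17: queue=[F,A,E,H,G] q_used=0 → run F
t=18: queue=[F,A,E,H,G] q_used=1 → run F
t=19: queue=[F,A,E,H,G] q_used=2 → run F
t=20: queue=[F,A,E,H,G] q_used=3 → run F
t=21: queue=[A,E,H,G,F] q_used=0 → run A
t=22: queue=[A,E,H,G,F] q_used=1 → run A
t=23: queue=[A,E,H,G,F] q_used=2 → run A
t=24: queue=[E,H,G,F] q_used=0 → run E
t=25: queue=[E,H,G,F] q_used=1 → run E
t=26: queue=[H,G,F] q_used=0 → run H
t=27: queue=[H,G,F] q_used=1 → run H
t=28: queue=[H,G,F] q_used=2 → run H
t=29: queue=[H,G,F] q_used=3 → run H
t=30: queue=[G,F,H] q_used=0 → run G
t=31: queue=[F,H] q_used=0 → run F
t=32: queue=[F,H] q_used=1 → run F
t=33: queue=[F,H] q_used=2 → run F
t=34: queue=[F,H] q_used=3 → run F
t=35: queue=[H] q_used=0 → run H
t=36: (idle)
t=37: (idle)
t=38: (idle)
t=39: (idle)
t=40: (idle)
t=41: (idle)
t=42: (idle)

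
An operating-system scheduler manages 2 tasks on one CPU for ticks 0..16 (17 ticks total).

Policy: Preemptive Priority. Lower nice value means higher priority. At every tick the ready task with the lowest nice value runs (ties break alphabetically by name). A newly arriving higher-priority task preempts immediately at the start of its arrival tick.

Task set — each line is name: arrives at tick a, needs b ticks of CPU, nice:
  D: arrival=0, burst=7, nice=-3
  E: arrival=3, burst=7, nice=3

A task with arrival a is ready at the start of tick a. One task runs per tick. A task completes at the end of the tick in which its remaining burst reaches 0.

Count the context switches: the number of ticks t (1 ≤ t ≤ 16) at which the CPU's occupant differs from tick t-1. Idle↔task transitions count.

context switches = 2

t=0: ready={D} → run D
t=1: ready={D} → run D
t=2: ready={D} → run D
t=3: ready={D,E} → run D
t=4: ready={D,E} → run D
t=5: ready={D,E} → run D
t=6: ready={D,E} → run D
t=7: ready={E} → run E
t=8: ready={E} → run E
t=9: ready={E} → run E
t=10: ready={E} → run E
t=11: ready={E} → run E
t=12: ready={E} → run E
t=13: ready={E} → run E
t=14: (idle)
t=15: (idle)
t=16: (idle)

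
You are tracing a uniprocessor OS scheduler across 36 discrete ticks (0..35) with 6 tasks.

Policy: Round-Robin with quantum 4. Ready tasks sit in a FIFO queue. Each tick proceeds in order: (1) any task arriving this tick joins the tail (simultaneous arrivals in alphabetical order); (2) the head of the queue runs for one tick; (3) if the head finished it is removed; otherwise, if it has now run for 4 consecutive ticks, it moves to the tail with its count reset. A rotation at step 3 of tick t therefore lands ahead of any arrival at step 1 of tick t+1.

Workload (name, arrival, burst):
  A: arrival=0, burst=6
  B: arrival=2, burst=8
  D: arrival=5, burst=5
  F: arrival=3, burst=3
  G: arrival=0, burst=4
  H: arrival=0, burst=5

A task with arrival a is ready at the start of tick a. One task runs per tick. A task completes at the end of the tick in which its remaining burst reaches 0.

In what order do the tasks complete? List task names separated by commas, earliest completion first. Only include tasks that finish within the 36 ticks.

completion order = G, F, A, H, B, D

t=0: queue=[A,G,H] q_used=0 → run A
t=1: queue=[A,G,H] q_used=1 → run A
t=2: queue=[A,G,H,B] q_used=2 → run A
t=3: queue=[A,G,H,B,F] q_used=3 → run A
t=4: queue=[G,H,B,F,A] q_used=0 → run G
t=5: queue=[G,H,B,F,A,D] q_used=1 → run G
t=6: queue=[G,H,B,F,A,D] q_used=2 → run G
t=7: queue=[G,H,B,F,A,D] q_used=3 → run G
t=8: queue=[H,B,F,A,D] q_used=0 → run H
t=9: queue=[H,B,F,A,D] q_used=1 → run H
t=10: queue=[H,B,F,A,D] q_used=2 → run H
t=11: queue=[H,B,F,A,D] q_used=3 → run H
t=12: queue=[B,F,A,D,H] q_used=0 → run B
t=13: queue=[B,F,A,D,H] q_used=1 → run B
t=14: queue=[B,F,A,D,H] q_used=2 → run B
t=15: queue=[B,F,A,D,H] q_used=3 → run B
t=16: queue=[F,A,D,H,B] q_used=0 → run F
t=17: queue=[F,A,D,H,B] q_used=1 → run F
t=18: queue=[F,A,D,H,B] q_used=2 → run F
t=19: queue=[A,D,H,B] q_used=0 → run A
t=20: queue=[A,D,H,B] q_used=1 → run A
t=21: queue=[D,H,B] q_used=0 → run D
t=22: queue=[D,H,B] q_used=1 → run D
t=23: queue=[D,H,B] q_used=2 → run D
t=24: queue=[D,H,B] q_used=3 → run D
t=25: queue=[H,B,D] q_used=0 → run H
t=26: queue=[B,D] q_used=0 → run B
t=27: queue=[B,D] q_used=1 → run B
t=28: queue=[B,D] q_used=2 → run B
t=29: queue=[B,D] q_used=3 → run B
t=30: queue=[D] q_used=0 → run D
t=31: (idle)
t=32: (idle)
t=33: (idle)
t=34: (idle)
t=35: (idle)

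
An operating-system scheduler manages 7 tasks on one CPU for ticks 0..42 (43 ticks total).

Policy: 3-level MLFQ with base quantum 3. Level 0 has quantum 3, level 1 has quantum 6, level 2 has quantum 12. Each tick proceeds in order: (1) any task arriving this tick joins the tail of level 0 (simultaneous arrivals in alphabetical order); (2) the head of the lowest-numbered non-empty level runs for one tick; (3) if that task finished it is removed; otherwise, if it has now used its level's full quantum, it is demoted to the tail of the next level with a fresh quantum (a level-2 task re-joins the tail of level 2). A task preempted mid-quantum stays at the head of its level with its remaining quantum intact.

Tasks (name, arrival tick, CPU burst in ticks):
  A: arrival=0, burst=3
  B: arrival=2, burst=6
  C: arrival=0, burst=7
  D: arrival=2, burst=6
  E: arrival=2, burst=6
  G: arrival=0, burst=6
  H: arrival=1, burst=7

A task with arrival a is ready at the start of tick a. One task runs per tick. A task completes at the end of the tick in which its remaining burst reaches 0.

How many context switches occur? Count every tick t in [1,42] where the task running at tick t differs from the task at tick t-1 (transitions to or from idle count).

context switches = 13

t=0: L0/L1/L2 = ACG/-/- → run A
t=1: L0/L1/L2 = ACGH/-/- → run A
t=2: L0/L1/L2 = ACGHBDE/-/- → run A
t=3: L0/L1/L2 = CGHBDE/-/- → run C
t=4: L0/L1/L2 = CGHBDE/-/- → run C
t=5: L0/L1/L2 = CGHBDE/-/- → run C
t=6: L0/L1/L2 = GHBDE/C/- → run G
t=7: L0/L1/L2 = GHBDE/C/- → run G
t=8: L0/L1/L2 = GHBDE/C/- → run G
t=9: L0/L1/L2 = HBDE/CG/- → run H
t=10: L0/L1/L2 = HBDE/CG/- → run H
t=11: L0/L1/L2 = HBDE/CG/- → run H
t=12: L0/L1/L2 = BDE/CGH/- → run B
t=13: L0/L1/L2 = BDE/CGH/- → run B
t=14: L0/L1/L2 = BDE/CGH/- → run B
t=15: L0/L1/L2 = DE/CGHB/- → run D
t=16: L0/L1/L2 = DE/CGHB/- → run D
t=17: L0/L1/L2 = DE/CGHB/- → run D
t=18: L0/L1/L2 = E/CGHBD/- → run E
t=19: L0/L1/L2 = E/CGHBD/- → run E
t=20: L0/L1/L2 = E/CGHBD/- → run E
t=21: L0/L1/L2 = -/CGHBDE/- → run C
t=22: L0/L1/L2 = -/CGHBDE/- → run C
t=23: L0/L1/L2 = -/CGHBDE/- → run C
t=24: L0/L1/L2 = -/CGHBDE/- → run C
t=25: L0/L1/L2 = -/GHBDE/- → run G
t=26: L0/L1/L2 = -/GHBDE/- → run G
t=27: L0/L1/L2 = -/GHBDE/- → run G
t=28: L0/L1/L2 = -/HBDE/- → run H
t=29: L0/L1/L2 = -/HBDE/- → run H
t=30: L0/L1/L2 = -/HBDE/- → run H
t=31: L0/L1/L2 = -/HBDE/- → run H
t=32: L0/L1/L2 = -/BDE/- → run B
t=33: L0/L1/L2 = -/BDE/- → run B
t=34: L0/L1/L2 = -/BDE/- → run B
t=35: L0/L1/L2 = -/DE/- → run D
t=36: L0/L1/L2 = -/DE/- → run D
t=37: L0/L1/L2 = -/DE/- → run D
t=38: L0/L1/L2 = -/E/- → run E
t=39: L0/L1/L2 = -/E/- → run E
t=40: L0/L1/L2 = -/E/- → run E
t=41: (idle)
t=42: (idle)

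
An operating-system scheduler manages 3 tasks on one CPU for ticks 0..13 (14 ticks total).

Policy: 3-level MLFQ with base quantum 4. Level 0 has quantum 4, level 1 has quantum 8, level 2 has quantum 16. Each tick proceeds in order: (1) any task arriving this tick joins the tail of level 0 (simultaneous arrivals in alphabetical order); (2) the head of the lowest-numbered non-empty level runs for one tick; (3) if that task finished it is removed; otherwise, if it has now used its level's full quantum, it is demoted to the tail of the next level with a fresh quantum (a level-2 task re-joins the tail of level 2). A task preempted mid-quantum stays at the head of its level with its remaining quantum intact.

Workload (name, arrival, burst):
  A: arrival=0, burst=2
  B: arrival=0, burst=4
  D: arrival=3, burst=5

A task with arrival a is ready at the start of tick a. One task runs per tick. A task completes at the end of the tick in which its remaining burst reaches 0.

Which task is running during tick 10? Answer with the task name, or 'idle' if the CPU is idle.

t=0: L0/L1/L2 = AB/-/- → run A
t=1: L0/L1/L2 = AB/-/- → run A
t=2: L0/L1/L2 = B/-/- → run B
t=3: L0/L1/L2 = BD/-/- → run B
t=4: L0/L1/L2 = BD/-/- → run B
t=5: L0/L1/L2 = BD/-/- → run B
t=6: L0/L1/L2 = D/-/- → run D
t=7: L0/L1/L2 = D/-/- → run D
t=8: L0/L1/L2 = D/-/- → run D
t=9: L0/L1/L2 = D/-/- → run D
t=10: L0/L1/L2 = -/D/- → run D
t=11: (idle)
t=12: (idle)
t=13: (idle)

running at tick 10 = D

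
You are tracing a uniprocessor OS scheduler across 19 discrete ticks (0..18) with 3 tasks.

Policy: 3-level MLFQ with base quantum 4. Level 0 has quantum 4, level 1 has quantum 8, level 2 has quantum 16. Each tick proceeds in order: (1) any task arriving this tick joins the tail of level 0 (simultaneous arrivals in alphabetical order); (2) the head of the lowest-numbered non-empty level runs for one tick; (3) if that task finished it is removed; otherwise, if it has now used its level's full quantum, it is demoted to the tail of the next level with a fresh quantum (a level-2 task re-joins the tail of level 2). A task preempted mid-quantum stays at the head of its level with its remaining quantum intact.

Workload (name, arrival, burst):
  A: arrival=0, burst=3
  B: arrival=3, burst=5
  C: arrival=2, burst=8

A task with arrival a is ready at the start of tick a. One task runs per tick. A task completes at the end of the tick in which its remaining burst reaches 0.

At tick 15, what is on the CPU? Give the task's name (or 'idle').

t=0: L0/L1/L2 = A/-/- → run A
t=1: L0/L1/L2 = A/-/- → run A
t=2: L0/L1/L2 = AC/-/- → run A
t=3: L0/L1/L2 = CB/-/- → run C
t=4: L0/L1/L2 = CB/-/- → run C
t=5: L0/L1/L2 = CB/-/- → run C
t=6: L0/L1/L2 = CB/-/- → run C
t=7: L0/L1/L2 = B/C/- → run B
t=8: L0/L1/L2 = B/C/- → run B
t=9: L0/L1/L2 = B/C/- → run B
t=10: L0/L1/L2 = B/C/- → run B
t=11: L0/L1/L2 = -/CB/- → run C
t=12: L0/L1/L2 = -/CB/- → run C
t=13: L0/L1/L2 = -/CB/- → run C
t=14: L0/L1/L2 = -/CB/- → run C
t=15: L0/L1/L2 = -/B/- → run B
t=16: (idle)
t=17: (idle)
t=18: (idle)

running at tick 15 = B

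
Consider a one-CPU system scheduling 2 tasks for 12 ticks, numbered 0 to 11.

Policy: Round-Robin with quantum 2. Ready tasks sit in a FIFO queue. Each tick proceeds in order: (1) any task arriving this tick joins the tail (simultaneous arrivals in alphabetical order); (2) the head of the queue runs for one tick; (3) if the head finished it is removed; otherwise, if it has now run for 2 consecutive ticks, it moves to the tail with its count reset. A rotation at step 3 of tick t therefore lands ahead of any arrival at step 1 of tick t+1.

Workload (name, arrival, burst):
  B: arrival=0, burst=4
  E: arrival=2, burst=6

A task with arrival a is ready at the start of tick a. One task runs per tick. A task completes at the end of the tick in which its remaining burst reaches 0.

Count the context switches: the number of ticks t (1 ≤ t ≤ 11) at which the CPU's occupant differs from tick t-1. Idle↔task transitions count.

t=0: queue=[B] q_used=0 → run B
t=1: queue=[B] q_used=1 → run B
t=2: queue=[B,E] q_used=0 → run B
t=3: queue=[B,E] q_used=1 → run B
t=4: queue=[E] q_used=0 → run E
t=5: queue=[E] q_used=1 → run E
t=6: queue=[E] q_used=0 → run E
t=7: queue=[E] q_used=1 → run E
t=8: queue=[E] q_used=0 → run E
t=9: queue=[E] q_used=1 → run E
t=10: (idle)
t=11: (idle)

context switches = 2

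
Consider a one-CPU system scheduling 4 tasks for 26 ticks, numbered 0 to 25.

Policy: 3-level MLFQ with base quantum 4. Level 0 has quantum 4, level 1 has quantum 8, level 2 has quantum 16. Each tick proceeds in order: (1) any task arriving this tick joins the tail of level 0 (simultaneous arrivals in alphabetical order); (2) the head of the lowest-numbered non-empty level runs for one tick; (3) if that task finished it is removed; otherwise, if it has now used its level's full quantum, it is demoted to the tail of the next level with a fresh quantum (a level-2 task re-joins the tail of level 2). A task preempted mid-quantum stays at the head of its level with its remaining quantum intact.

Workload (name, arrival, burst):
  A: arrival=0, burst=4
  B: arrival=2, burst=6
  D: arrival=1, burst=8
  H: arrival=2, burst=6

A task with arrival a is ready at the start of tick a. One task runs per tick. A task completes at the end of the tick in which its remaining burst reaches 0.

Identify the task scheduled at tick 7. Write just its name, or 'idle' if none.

t=0: L0/L1/L2 = A/-/- → run A
t=1: L0/L1/L2 = AD/-/- → run A
t=2: L0/L1/L2 = ADBH/-/- → run A
t=3: L0/L1/L2 = ADBH/-/- → run A
t=4: L0/L1/L2 = DBH/-/- → run D
t=5: L0/L1/L2 = DBH/-/- → run D
t=6: L0/L1/L2 = DBH/-/- → run D
t=7: L0/L1/L2 = DBH/-/- → run D
t=8: L0/L1/L2 = BH/D/- → run B
t=9: L0/L1/L2 = BH/D/- → run B
t=10: L0/L1/L2 = BH/D/- → run B
t=11: L0/L1/L2 = BH/D/- → run B
t=12: L0/L1/L2 = H/DB/- → run H
t=13: L0/L1/L2 = H/DB/- → run H
t=14: L0/L1/L2 = H/DB/- → run H
t=15: L0/L1/L2 = H/DB/- → run H
t=16: L0/L1/L2 = -/DBH/- → run D
t=17: L0/L1/L2 = -/DBH/- → run D
t=18: L0/L1/L2 = -/DBH/- → run D
t=19: L0/L1/L2 = -/DBH/- → run D
t=20: L0/L1/L2 = -/BH/- → run B
t=21: L0/L1/L2 = -/BH/- → run B
t=22: L0/L1/L2 = -/H/- → run H
t=23: L0/L1/L2 = -/H/- → run H
t=24: (idle)
t=25: (idle)

running at tick 7 = D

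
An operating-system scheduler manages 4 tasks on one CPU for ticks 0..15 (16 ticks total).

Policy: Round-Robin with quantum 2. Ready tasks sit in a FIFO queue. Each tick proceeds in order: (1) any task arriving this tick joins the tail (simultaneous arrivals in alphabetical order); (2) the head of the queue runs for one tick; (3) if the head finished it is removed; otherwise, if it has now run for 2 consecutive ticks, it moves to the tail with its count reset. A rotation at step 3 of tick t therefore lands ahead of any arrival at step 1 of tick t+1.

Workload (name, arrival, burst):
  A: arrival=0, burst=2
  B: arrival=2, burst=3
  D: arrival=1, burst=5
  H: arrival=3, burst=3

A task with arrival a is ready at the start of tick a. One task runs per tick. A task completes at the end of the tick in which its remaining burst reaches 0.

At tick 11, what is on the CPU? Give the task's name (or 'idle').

running at tick 11 = H

t=0: queue=[A] q_used=0 → run A
t=1: queue=[A,D] q_used=1 → run A
t=2: queue=[D,B] q_used=0 → run D
t=3: queue=[D,B,H] q_used=1 → run D
t=4: queue=[B,H,D] q_used=0 → run B
t=5: queue=[B,H,D] q_used=1 → run B
t=6: queue=[H,D,B] q_used=0 → run H
t=7: queue=[H,D,B] q_used=1 → run H
t=8: queue=[D,B,H] q_used=0 → run D
t=9: queue=[D,B,H] q_used=1 → run D
t=10: queue=[B,H,D] q_used=0 → run B
t=11: queue=[H,D] q_used=0 → run H
t=12: queue=[D] q_used=0 → run D
t=13: (idle)
t=14: (idle)
t=15: (idle)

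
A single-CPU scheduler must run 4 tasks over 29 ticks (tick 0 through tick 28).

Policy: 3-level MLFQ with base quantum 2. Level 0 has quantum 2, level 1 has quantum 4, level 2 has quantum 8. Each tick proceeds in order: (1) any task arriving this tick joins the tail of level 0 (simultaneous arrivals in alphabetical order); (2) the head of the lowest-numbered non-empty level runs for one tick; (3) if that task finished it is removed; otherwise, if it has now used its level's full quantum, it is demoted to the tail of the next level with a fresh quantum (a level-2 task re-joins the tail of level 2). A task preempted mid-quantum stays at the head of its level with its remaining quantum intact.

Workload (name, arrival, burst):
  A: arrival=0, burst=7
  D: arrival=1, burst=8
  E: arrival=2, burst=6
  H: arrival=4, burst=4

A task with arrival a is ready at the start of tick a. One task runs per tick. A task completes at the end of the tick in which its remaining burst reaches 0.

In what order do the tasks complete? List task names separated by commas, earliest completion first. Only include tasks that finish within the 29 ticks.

t=0: L0/L1/L2 = A/-/- → run A
t=1: L0/L1/L2 = AD/-/- → run A
t=2: L0/L1/L2 = DE/A/- → run D
t=3: L0/L1/L2 = DE/A/- → run D
t=4: L0/L1/L2 = EH/AD/- → run E
t=5: L0/L1/L2 = EH/AD/- → run E
t=6: L0/L1/L2 = H/ADE/- → run H
t=7: L0/L1/L2 = H/ADE/- → run H
t=8: L0/L1/L2 = -/ADEH/- → run A
t=9: L0/L1/L2 = -/ADEH/- → run A
t=10: L0/L1/L2 = -/ADEH/- → run A
t=11: L0/L1/L2 = -/ADEH/- → run A
t=12: L0/L1/L2 = -/DEH/A → run D
t=13: L0/L1/L2 = -/DEH/A → run D
t=14: L0/L1/L2 = -/DEH/A → run D
t=15: L0/L1/L2 = -/DEH/A → run D
t=16: L0/L1/L2 = -/EH/AD → run E
t=17: L0/L1/L2 = -/EH/AD → run E
t=18: L0/L1/L2 = -/EH/AD → run E
t=19: L0/L1/L2 = -/EH/AD → run E
t=20: L0/L1/L2 = -/H/AD → run H
t=21: L0/L1/L2 = -/H/AD → run H
t=22: L0/L1/L2 = -/-/AD → run A
t=23: L0/L1/L2 = -/-/D → run D
t=24: L0/L1/L2 = -/-/D → run D
t=25: (idle)
t=26: (idle)
t=27: (idle)
t=28: (idle)

completion order = E, H, A, D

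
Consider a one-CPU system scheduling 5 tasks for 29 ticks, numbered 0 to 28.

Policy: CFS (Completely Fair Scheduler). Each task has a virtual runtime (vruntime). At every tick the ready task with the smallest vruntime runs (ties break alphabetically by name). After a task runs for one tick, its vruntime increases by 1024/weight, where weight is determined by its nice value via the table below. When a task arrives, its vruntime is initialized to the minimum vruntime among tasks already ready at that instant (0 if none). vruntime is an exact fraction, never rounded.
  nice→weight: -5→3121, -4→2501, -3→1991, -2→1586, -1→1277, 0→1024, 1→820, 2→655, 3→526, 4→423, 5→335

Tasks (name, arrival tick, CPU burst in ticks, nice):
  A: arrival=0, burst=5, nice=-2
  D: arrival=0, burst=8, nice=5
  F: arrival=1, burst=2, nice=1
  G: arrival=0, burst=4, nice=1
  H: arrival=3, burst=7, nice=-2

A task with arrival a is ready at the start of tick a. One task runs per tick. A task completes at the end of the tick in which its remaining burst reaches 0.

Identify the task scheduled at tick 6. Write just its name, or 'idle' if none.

t=0: vr[A=0 D=0 G=0] → run A
t=1: vr[A=512/793 D=0 F=0 G=0] → run D
t=2: vr[A=512/793 D=1024/335 F=0 G=0] → run F
t=3: vr[A=512/793 D=1024/335 F=256/205 G=0 H=0] → run G
t=4: vr[A=512/793 D=1024/335 F=256/205 G=256/205 H=0] → run H
t=5: vr[A=512/793 D=1024/335 F=256/205 G=256/205 H=512/793] → run A
t=6: vr[A=1024/793 D=1024/335 F=256/205 G=256/205 H=512/793] → run H
t=7: vr[A=1024/793 D=1024/335 F=256/205 G=256/205 H=1024/793] → run F
t=8: vr[A=1024/793 D=1024/335 G=256/205 H=1024/793] → run G
t=9: vr[A=1024/793 D=1024/335 G=512/205 H=1024/793] → run A
t=10: vr[A=1536/793 D=1024/335 G=512/205 H=1024/793] → run H
t=11: vr[A=1536/793 D=1024/335 G=512/205 H=1536/793] → run A
t=12: vr[A=2048/793 D=1024/335 G=512/205 H=1536/793] → run H
t=13: vr[A=2048/793 D=1024/335 G=512/205 H=2048/793] → run G
t=14: vr[A=2048/793 D=1024/335 G=768/205 H=2048/793] → run A
t=15: vr[D=1024/335 G=768/205 H=2048/793] → run H
t=16: vr[D=1024/335 G=768/205 H=2560/793] → run D
t=17: vr[D=2048/335 G=768/205 H=2560/793] → run H
t=18: vr[D=2048/335 G=768/205 H=3072/793] → run G
t=19: vr[D=2048/335 H=3072/793] → run H
t=20: vr[D=2048/335] → run D
t=21: vr[D=3072/335] → run D
t=22: vr[D=4096/335] → run D
t=23: vr[D=1024/67] → run D
t=24: vr[D=6144/335] → run D
t=25: vr[D=7168/335] → run D
t=26: (idle)
t=27: (idle)
t=28: (idle)

running at tick 6 = H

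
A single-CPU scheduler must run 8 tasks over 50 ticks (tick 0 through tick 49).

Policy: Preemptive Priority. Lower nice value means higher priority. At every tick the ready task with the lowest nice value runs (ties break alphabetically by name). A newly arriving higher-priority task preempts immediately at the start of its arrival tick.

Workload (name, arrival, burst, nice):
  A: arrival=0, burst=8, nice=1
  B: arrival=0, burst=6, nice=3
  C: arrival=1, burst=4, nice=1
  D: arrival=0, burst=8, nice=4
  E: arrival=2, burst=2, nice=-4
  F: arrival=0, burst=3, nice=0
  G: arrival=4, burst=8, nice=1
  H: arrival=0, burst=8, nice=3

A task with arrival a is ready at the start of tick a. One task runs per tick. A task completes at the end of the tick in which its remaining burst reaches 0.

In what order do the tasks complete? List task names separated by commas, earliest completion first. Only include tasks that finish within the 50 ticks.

t=0: ready={A,B,D,F,H} → run F
t=1: ready={A,B,C,D,F,H} → run F
t=2: ready={A,B,C,D,E,F,H} → run E
t=3: ready={A,B,C,D,E,F,H} → run E
t=4: ready={A,B,C,D,F,G,H} → run F
t=5: ready={A,B,C,D,G,H} → run A
t=6: ready={A,B,C,D,G,H} → run A
t=7: ready={A,B,C,D,G,H} → run A
t=8: ready={A,B,C,D,G,H} → run A
t=9: ready={A,B,C,D,G,H} → run A
t=10: ready={A,B,C,D,G,H} → run A
t=11: ready={A,B,C,D,G,H} → run A
t=12: ready={A,B,C,D,G,H} → run A
t=13: ready={B,C,D,G,H} → run C
t=14: ready={B,C,D,G,H} → run C
t=15: ready={B,C,D,G,H} → run C
t=16: ready={B,C,D,G,H} → run C
t=17: ready={B,D,G,H} → run G
t=18: ready={B,D,G,H} → run G
t=19: ready={B,D,G,H} → run G
t=20: ready={B,D,G,H} → run G
t=21: ready={B,D,G,H} → run G
t=22: ready={B,D,G,H} → run G
t=23: ready={B,D,G,H} → run G
t=24: ready={B,D,G,H} → run G
t=25: ready={B,D,H} → run B
t=26: ready={B,D,H} → run B
t=27: ready={B,D,H} → run B
t=28: ready={B,D,H} → run B
t=29: ready={B,D,H} → run B
t=30: ready={B,D,H} → run B
t=31: ready={D,H} → run H
t=32: ready={D,H} → run H
t=33: ready={D,H} → run H
t=34: ready={D,H} → run H
t=35: ready={D,H} → run H
t=36: ready={D,H} → run H
t=37: ready={D,H} → run H
t=38: ready={D,H} → run H
t=39: ready={D} → run D
t=40: ready={D} → run D
t=41: ready={D} → run D
t=42: ready={D} → run D
t=43: ready={D} → run D
t=44: ready={D} → run D
t=45: ready={D} → run D
t=46: ready={D} → run D
t=47: (idle)
t=48: (idle)
t=49: (idle)

completion order = E, F, A, C, G, B, H, D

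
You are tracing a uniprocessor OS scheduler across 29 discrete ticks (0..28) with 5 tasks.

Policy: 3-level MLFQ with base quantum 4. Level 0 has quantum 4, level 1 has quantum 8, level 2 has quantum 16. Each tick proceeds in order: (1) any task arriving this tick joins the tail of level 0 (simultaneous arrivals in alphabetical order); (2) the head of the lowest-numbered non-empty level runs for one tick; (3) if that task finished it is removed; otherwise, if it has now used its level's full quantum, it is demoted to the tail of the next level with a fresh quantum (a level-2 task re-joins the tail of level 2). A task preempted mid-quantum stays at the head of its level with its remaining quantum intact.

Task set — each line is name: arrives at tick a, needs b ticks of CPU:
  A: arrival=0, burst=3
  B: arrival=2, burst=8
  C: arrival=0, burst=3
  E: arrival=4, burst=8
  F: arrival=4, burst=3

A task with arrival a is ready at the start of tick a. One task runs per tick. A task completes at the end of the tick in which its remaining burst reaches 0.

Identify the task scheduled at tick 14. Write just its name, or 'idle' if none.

running at tick 14 = F

t=0: L0/L1/L2 = AC/-/- → run A
t=1: L0/L1/L2 = AC/-/- → run A
t=2: L0/L1/L2 = ACB/-/- → run A
t=3: L0/L1/L2 = CB/-/- → run C
t=4: L0/L1/L2 = CBEF/-/- → run C
t=5: L0/L1/L2 = CBEF/-/- → run C
t=6: L0/L1/L2 = BEF/-/- → run B
t=7: L0/L1/L2 = BEF/-/- → run B
t=8: L0/L1/L2 = BEF/-/- → run B
t=9: L0/L1/L2 = BEF/-/- → run B
t=10: L0/L1/L2 = EF/B/- → run E
t=11: L0/L1/L2 = EF/B/- → run E
t=12: L0/L1/L2 = EF/B/- → run E
t=13: L0/L1/L2 = EF/B/- → run E
t=14: L0/L1/L2 = F/BE/- → run F
t=15: L0/L1/L2 = F/BE/- → run F
t=16: L0/L1/L2 = F/BE/- → run F
t=17: L0/L1/L2 = -/BE/- → run B
t=18: L0/L1/L2 = -/BE/- → run B
t=19: L0/L1/L2 = -/BE/- → run B
t=20: L0/L1/L2 = -/BE/- → run B
t=21: L0/L1/L2 = -/E/- → run E
t=22: L0/L1/L2 = -/E/- → run E
t=23: L0/L1/L2 = -/E/- → run E
t=24: L0/L1/L2 = -/E/- → run E
t=25: (idle)
t=26: (idle)
t=27: (idle)
t=28: (idle)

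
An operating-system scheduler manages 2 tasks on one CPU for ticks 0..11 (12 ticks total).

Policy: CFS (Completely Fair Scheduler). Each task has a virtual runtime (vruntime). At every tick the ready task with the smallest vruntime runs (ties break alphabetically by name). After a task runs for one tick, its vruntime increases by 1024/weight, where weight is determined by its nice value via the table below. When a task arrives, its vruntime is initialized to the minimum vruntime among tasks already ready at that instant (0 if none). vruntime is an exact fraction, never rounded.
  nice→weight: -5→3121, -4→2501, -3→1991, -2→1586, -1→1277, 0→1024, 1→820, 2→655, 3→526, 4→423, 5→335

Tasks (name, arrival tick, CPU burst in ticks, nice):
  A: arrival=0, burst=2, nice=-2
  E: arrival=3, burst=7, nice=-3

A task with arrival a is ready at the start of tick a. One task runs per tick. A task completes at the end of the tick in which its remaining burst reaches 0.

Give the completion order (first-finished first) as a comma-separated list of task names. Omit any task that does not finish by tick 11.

completion order = A, E

t=0: vr[A=0] → run A
t=1: vr[A=512/793] → run A
t=2: (idle)
t=3: vr[E=0] → run E
t=4: vr[E=1024/1991] → run E
t=5: vr[E=2048/1991] → run E
t=6: vr[E=3072/1991] → run E
t=7: vr[E=4096/1991] → run E
t=8: vr[E=5120/1991] → run E
t=9: vr[E=6144/1991] → run E
t=10: (idle)
t=11: (idle)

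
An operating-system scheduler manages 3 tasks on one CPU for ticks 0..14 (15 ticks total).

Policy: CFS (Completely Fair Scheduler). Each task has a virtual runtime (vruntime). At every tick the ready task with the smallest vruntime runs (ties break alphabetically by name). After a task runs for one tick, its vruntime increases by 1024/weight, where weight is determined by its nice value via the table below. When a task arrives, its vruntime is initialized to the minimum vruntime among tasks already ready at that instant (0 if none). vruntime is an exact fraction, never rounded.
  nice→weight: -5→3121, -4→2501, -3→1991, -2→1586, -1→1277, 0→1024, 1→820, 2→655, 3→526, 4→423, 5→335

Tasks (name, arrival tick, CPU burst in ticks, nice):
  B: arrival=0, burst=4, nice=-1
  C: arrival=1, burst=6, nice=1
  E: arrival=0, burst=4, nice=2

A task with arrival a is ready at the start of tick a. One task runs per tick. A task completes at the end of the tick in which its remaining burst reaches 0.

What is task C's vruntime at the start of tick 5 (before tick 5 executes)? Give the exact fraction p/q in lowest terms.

vruntime(C, start of tick 5) = 512/205

t=0: vr[B=0 E=0] → run B
t=1: vr[B=1024/1277 C=0 E=0] → run C
t=2: vr[B=1024/1277 C=256/205 E=0] → run E
t=3: vr[B=1024/1277 C=256/205 E=1024/655] → run B
t=4: vr[B=2048/1277 C=256/205 E=1024/655] → run C
t=5: vr[B=2048/1277 C=512/205 E=1024/655] → run E
t=6: vr[B=2048/1277 C=512/205 E=2048/655] → run B
t=7: vr[B=3072/1277 C=512/205 E=2048/655] → run B
t=8: vr[C=512/205 E=2048/655] → run C
t=9: vr[C=768/205 E=2048/655] → run E
t=10: vr[C=768/205 E=3072/655] → run C
t=11: vr[C=1024/205 E=3072/655] → run E
t=12: vr[C=1024/205] → run C
t=13: vr[C=256/41] → run C
t=14: (idle)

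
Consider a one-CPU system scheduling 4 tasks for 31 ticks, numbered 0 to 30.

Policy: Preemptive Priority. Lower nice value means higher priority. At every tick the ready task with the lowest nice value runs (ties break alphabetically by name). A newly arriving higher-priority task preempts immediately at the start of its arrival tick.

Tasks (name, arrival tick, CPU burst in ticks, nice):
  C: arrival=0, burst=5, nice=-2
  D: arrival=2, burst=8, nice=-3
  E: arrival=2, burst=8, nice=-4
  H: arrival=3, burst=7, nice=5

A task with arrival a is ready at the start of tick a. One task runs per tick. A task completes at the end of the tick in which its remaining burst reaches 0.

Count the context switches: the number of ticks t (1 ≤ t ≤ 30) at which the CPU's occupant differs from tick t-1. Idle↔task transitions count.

t=0: ready={C} → run C
t=1: ready={C} → run C
t=2: ready={C,D,E} → run E
t=3: ready={C,D,E,H} → run E
t=4: ready={C,D,E,H} → run E
t=5: ready={C,D,E,H} → run E
t=6: ready={C,D,E,H} → run E
t=7: ready={C,D,E,H} → run E
t=8: ready={C,D,E,H} → run E
t=9: ready={C,D,E,H} → run E
t=10: ready={C,D,H} → run D
t=11: ready={C,D,H} → run D
t=12: ready={C,D,H} → run D
t=13: ready={C,D,H} → run D
t=14: ready={C,D,H} → run D
t=15: ready={C,D,H} → run D
t=16: ready={C,D,H} → run D
t=17: ready={C,D,H} → run D
t=18: ready={C,H} → run C
t=19: ready={C,H} → run C
t=20: ready={C,H} → run C
t=21: ready={H} → run H
t=22: ready={H} → run H
t=23: ready={H} → run H
t=24: ready={H} → run H
t=25: ready={H} → run H
t=26: ready={H} → run H
t=27: ready={H} → run H
t=28: (idle)
t=29: (idle)
t=30: (idle)

context switches = 5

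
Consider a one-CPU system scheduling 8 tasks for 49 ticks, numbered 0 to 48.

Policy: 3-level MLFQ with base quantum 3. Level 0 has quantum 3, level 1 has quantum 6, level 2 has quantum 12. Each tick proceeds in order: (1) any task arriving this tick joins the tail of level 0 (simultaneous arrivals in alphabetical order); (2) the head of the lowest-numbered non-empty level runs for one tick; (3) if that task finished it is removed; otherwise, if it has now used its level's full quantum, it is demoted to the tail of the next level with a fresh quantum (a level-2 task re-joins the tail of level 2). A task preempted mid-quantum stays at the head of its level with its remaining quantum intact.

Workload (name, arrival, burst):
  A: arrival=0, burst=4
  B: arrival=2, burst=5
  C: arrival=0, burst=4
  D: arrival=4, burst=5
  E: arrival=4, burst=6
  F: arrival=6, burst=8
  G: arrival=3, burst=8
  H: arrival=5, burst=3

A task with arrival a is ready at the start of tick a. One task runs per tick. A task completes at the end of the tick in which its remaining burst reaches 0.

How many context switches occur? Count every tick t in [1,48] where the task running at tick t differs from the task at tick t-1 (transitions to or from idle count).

context switches = 15

t=0: L0/L1/L2 = AC/-/- → run A
t=1: L0/L1/L2 = AC/-/- → run A
t=2: L0/L1/L2 = ACB/-/- → run A
t=3: L0/L1/L2 = CBG/A/- → run C
t=4: L0/L1/L2 = CBGDE/A/- → run C
t=5: L0/L1/L2 = CBGDEH/A/- → run C
t=6: L0/L1/L2 = BGDEHF/AC/- → run B
t=7: L0/L1/L2 = BGDEHF/AC/- → run B
t=8: L0/L1/L2 = BGDEHF/AC/- → run B
t=9: L0/L1/L2 = GDEHF/ACB/- → run G
t=10: L0/L1/L2 = GDEHF/ACB/- → run G
t=11: L0/L1/L2 = GDEHF/ACB/- → run G
t=12: L0/L1/L2 = DEHF/ACBG/- → run D
t=13: L0/L1/L2 = DEHF/ACBG/- → run D
t=14: L0/L1/L2 = DEHF/ACBG/- → run D
t=15: L0/L1/L2 = EHF/ACBGD/- → run E
t=16: L0/L1/L2 = EHF/ACBGD/- → run E
t=17: L0/L1/L2 = EHF/ACBGD/- → run E
t=18: L0/L1/L2 = HF/ACBGDE/- → run H
t=19: L0/L1/L2 = HF/ACBGDE/- → run H
t=20: L0/L1/L2 = HF/ACBGDE/- → run H
t=21: L0/L1/L2 = F/ACBGDE/- → run F
t=22: L0/L1/L2 = F/ACBGDE/- → run F
t=23: L0/L1/L2 = F/ACBGDE/- → run F
t=24: L0/L1/L2 = -/ACBGDEF/- → run A
t=25: L0/L1/L2 = -/CBGDEF/- → run C
t=26: L0/L1/L2 = -/BGDEF/- → run B
t=27: L0/L1/L2 = -/BGDEF/- → run B
t=28: L0/L1/L2 = -/GDEF/- → run G
t=29: L0/L1/L2 = -/GDEF/- → run G
t=30: L0/L1/L2 = -/GDEF/- → run G
t=31: L0/L1/L2 = -/GDEF/- → run G
t=32: L0/L1/L2 = -/GDEF/- → run G
t=33: L0/L1/L2 = -/DEF/- → run D
t=34: L0/L1/L2 = -/DEF/- → run D
t=35: L0/L1/L2 = -/EF/- → run E
t=36: L0/L1/L2 = -/EF/- → run E
t=37: L0/L1/L2 = -/EF/- → run E
t=38: L0/L1/L2 = -/F/- → run F
t=39: L0/L1/L2 = -/F/- → run F
t=40: L0/L1/L2 = -/F/- → run F
t=41: L0/L1/L2 = -/F/- → run F
t=42: L0/L1/L2 = -/F/- → run F
t=43: (idle)
t=44: (idle)
t=45: (idle)
t=46: (idle)
t=47: (idle)
t=48: (idle)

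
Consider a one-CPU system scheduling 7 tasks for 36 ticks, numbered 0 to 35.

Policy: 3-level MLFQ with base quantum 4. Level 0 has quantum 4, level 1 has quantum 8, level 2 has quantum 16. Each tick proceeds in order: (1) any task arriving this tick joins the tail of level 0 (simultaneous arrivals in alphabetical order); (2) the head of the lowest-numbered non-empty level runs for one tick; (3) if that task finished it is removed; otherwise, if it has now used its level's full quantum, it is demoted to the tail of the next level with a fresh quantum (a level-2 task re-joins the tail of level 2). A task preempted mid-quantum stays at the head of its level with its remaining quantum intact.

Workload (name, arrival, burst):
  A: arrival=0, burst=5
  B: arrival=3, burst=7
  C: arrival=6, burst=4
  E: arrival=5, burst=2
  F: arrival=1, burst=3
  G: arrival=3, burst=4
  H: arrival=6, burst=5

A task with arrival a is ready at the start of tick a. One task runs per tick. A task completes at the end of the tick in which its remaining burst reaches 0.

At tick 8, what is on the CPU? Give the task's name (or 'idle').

running at tick 8 = B

t=0: L0/L1/L2 = A/-/- → run A
t=1: L0/L1/L2 = AF/-/- → run A
t=2: L0/L1/L2 = AF/-/- → run A
t=3: L0/L1/L2 = AFBG/-/- → run A
t=4: L0/L1/L2 = FBG/A/- → run F
t=5: L0/L1/L2 = FBGE/A/- → run F
t=6: L0/L1/L2 = FBGECH/A/- → run F
t=7: L0/L1/L2 = BGECH/A/- → run B
t=8: L0/L1/L2 = BGECH/A/- → run B
t=9: L0/L1/L2 = BGECH/A/- → run B
t=10: L0/L1/L2 = BGECH/A/- → run B
t=11: L0/L1/L2 = GECH/AB/- → run G
t=12: L0/L1/L2 = GECH/AB/- → run G
t=13: L0/L1/L2 = GECH/AB/- → run G
t=14: L0/L1/L2 = GECH/AB/- → run G
t=15: L0/L1/L2 = ECH/AB/- → run E
t=16: L0/L1/L2 = ECH/AB/- → run E
t=17: L0/L1/L2 = CH/AB/- → run C
t=18: L0/L1/L2 = CH/AB/- → run C
t=19: L0/L1/L2 = CH/AB/- → run C
t=20: L0/L1/L2 = CH/AB/- → run C
t=21: L0/L1/L2 = H/AB/- → run H
t=22: L0/L1/L2 = H/AB/- → run H
t=23: L0/L1/L2 = H/AB/- → run H
t=24: L0/L1/L2 = H/AB/- → run H
t=25: L0/L1/L2 = -/ABH/- → run A
t=26: L0/L1/L2 = -/BH/- → run B
t=27: L0/L1/L2 = -/BH/- → run B
t=28: L0/L1/L2 = -/BH/- → run B
t=29: L0/L1/L2 = -/H/- → run H
t=30: (idle)
t=31: (idle)
t=32: (idle)
t=33: (idle)
t=34: (idle)
t=35: (idle)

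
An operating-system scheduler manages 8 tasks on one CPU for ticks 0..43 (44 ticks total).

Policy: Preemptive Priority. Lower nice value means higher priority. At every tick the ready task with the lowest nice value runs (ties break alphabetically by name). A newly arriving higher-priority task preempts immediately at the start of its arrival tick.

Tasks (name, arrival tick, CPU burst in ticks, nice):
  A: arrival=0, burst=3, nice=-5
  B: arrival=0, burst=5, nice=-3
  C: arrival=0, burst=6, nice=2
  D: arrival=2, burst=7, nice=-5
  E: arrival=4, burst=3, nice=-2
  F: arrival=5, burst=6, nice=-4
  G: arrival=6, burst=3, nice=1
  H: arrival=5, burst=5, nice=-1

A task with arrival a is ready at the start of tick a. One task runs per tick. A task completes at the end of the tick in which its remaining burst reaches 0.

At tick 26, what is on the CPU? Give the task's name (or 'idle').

running at tick 26 = H

t=0: ready={A,B,C} → run A
t=1: ready={A,B,C} → run A
t=2: ready={A,B,C,D} → run A
t=3: ready={B,C,D} → run D
t=4: ready={B,C,D,E} → run D
t=5: ready={B,C,D,E,F,H} → run D
t=6: ready={B,C,D,E,F,G,H} → run D
t=7: ready={B,C,D,E,F,G,H} → run D
t=8: ready={B,C,D,E,F,G,H} → run D
t=9: ready={B,C,D,E,F,G,H} → run D
t=10: ready={B,C,E,F,G,H} → run F
t=11: ready={B,C,E,F,G,H} → run F
t=12: ready={B,C,E,F,G,H} → run F
t=13: ready={B,C,E,F,G,H} → run F
t=14: ready={B,C,E,F,G,H} → run F
t=15: ready={B,C,E,F,G,H} → run F
t=16: ready={B,C,E,G,H} → run B
t=17: ready={B,C,E,G,H} → run B
t=18: ready={B,C,E,G,H} → run B
t=19: ready={B,C,E,G,H} → run B
t=20: ready={B,C,E,G,H} → run B
t=21: ready={C,E,G,H} → run E
t=22: ready={C,E,G,H} → run E
t=23: ready={C,E,G,H} → run E
t=24: ready={C,G,H} → run H
t=25: ready={C,G,H} → run H
t=26: ready={C,G,H} → run H
t=27: ready={C,G,H} → run H
t=28: ready={C,G,H} → run H
t=29: ready={C,G} → run G
t=30: ready={C,G} → run G
t=31: ready={C,G} → run G
t=32: ready={C} → run C
t=33: ready={C} → run C
t=34: ready={C} → run C
t=35: ready={C} → run C
t=36: ready={C} → run C
t=37: ready={C} → run C
t=38: (idle)
t=39: (idle)
t=40: (idle)
t=41: (idle)
t=42: (idle)
t=43: (idle)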